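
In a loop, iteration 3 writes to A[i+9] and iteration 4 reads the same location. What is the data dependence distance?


Distance = read iteration - write iteration
= 4 - 3 = 1

1


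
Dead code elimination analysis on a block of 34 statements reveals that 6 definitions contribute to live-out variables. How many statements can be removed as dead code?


Dead code = total statements - live definitions
= 34 - 6 = 28

28


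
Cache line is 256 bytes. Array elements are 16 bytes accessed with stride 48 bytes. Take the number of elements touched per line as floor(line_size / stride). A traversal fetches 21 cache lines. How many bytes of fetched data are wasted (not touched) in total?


Elements per line = floor(256 / 48) = 5
Bytes used per line = 5 * 16 = 80
Wasted per line = 256 - 80 = 176
Total wasted = 176 * 21 = 3696

3696


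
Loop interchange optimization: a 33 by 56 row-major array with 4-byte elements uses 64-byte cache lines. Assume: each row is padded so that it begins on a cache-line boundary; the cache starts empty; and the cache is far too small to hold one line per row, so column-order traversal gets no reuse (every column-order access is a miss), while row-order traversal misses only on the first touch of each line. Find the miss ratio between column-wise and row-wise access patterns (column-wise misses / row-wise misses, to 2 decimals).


Each row occupies 56 * 4 = 224 bytes and starts on a line boundary, so it spans ceil(224 / 64) = 4 cache lines.
Row-major traversal misses (one per line touched): 33 * ceil(56 * 4 / 64) = 132
Column-major traversal misses (no reuse, every access misses): 33 * 56 = 1848
Ratio = 1848 / 132 = 14.0

14.0


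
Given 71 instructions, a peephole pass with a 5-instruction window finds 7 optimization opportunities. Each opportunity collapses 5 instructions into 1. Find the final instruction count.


Each match removes 4 instructions.
Total removed = 7 * 4 = 28
Remaining = 71 - 28 = 43

43


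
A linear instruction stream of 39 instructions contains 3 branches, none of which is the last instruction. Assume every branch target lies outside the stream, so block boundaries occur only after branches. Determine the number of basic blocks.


With no in-sequence branch targets, the leaders are the first instruction plus the instruction after each branch.
Number of basic blocks = branches + 1
= 3 + 1 = 4

4


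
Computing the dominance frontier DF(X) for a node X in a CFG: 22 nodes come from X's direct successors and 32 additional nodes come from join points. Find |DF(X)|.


DF(X) = direct successor contributions + join point contributions
= 22 + 32 = 54

54


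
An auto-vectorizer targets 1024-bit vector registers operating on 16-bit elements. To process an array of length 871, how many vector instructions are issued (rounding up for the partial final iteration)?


Width = 1024 / 16 = 64 elements per vector op
Iterations = ceil(871 / 64) = 14

14


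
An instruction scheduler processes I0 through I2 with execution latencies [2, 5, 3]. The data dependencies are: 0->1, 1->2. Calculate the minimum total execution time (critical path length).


Compute longest path through dependency graph: dist(Ik) = max over predecessors of dist + latency(Ik).
dist(I0) = latency 2 = 2
dist(I1) = dist(I0) + 5 = 2 + 5 = 7
dist(I2) = dist(I1) + 3 = 7 + 3 = 10
Critical path = max dist = 10

10


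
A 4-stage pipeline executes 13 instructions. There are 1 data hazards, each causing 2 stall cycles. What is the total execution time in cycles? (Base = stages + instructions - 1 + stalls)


Base cycles = 4 + 13 - 1 = 16
Total stalls = 1 * 2 = 2
Total = 16 + 2 = 18

18


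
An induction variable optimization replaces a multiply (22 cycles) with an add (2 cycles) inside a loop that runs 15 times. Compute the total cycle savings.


Per-iteration saving = 22 - 2 = 20
Total saved = 15 * 20 = 300

300


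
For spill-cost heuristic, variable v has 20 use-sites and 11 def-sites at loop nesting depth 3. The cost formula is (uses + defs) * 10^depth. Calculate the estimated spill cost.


uses + defs = 20 + 11 = 31
10^3 = 1000
Spill cost = 31 * 1000 = 31000

31000


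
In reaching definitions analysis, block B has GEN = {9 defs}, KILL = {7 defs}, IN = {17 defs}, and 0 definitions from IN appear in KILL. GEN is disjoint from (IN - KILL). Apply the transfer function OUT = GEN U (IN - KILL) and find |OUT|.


IN - KILL: 17 - 0 = 17 surviving definitions
OUT = GEN + surviving = 9 + 17 = 26

26


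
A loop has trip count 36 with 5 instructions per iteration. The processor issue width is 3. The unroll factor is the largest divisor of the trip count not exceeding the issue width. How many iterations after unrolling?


Largest divisor of 36 <= 3 is 3
New iterations = 36 / 3 = 12

12


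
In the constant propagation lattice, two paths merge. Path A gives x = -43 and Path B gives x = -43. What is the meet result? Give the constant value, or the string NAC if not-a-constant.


Meet operation: if both paths give the same constant, result is that constant; if they differ, result is NAC (not-a-constant).
Path A: -43, Path B: -43 -> equal
Result: constant -> -43

-43


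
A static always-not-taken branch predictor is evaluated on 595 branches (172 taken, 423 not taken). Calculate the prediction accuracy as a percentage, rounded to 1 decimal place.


Predictor: always-not-taken
Correct predictions = 423
Accuracy = 423 / 595 * 100 = 71.1%

71.1


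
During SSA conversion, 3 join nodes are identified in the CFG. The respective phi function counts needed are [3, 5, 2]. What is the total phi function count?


Total phi functions = sum of phi functions at each join node
= 3 + 5 + 2 = 10

10


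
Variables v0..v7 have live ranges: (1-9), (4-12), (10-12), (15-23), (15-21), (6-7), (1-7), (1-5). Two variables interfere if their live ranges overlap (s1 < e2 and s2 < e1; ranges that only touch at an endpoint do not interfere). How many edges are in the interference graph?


Check all pairs for overlapping intervals.
Two intervals (s1,e1) and (s2,e2) overlap if s1 < e2 and s2 < e1.
v0 (1-9) vs v1..v7: overlaps v1, v5, v6, v7 -> 4
v1 (4-12) vs v2..v7: overlaps v2, v5, v6, v7 -> 4
v2 (10-12) vs v3..v7: overlaps none -> 0
v3 (15-23) vs v4..v7: overlaps v4 -> 1
v4 (15-21) vs v5..v7: overlaps none -> 0
v5 (6-7) vs v6..v7: overlaps v6 -> 1
v6 (1-7) vs v7: overlaps v7 -> 1
Total overlapping pairs = 4 + 4 + 0 + 1 + 0 + 1 + 1 = 11

11


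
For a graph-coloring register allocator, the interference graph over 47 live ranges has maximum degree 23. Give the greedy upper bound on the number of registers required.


Greedy coloring never needs more than (max_degree + 1) colors: when coloring a vertex, at most max_degree neighbors are already colored.
Upper bound = 23 + 1 = 24

24


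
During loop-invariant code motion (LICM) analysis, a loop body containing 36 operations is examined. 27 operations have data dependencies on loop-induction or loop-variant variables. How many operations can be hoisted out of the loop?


Invariant candidates = total - loop-dependent
= 36 - 27 = 9

9


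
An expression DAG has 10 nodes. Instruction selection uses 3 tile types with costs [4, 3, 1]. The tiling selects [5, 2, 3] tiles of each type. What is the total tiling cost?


Total cost = sum(count_i * cost_i)
= 5*4 + 2*3 + 3*1
= 29

29


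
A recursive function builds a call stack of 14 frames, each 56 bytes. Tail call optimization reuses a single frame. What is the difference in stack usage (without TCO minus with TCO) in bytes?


Without TCO: 14 * 56 = 784 bytes
With TCO: reuse 1 frame = 56 bytes
Savings = 784 - 56 = 728

728


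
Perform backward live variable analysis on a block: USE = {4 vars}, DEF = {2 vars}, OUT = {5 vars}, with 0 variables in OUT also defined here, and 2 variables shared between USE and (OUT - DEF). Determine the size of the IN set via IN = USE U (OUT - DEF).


OUT - DEF: 5 - 0 = 5
|IN| = |USE| + |OUT - DEF| - |USE ∩ (OUT - DEF)| = 4 + 5 - 2 = 7

7


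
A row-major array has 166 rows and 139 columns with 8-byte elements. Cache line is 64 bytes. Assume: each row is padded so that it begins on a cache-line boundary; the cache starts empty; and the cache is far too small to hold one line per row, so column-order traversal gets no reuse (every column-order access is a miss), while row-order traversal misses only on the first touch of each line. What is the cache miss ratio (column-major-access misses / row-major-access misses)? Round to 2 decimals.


Each row occupies 139 * 8 = 1112 bytes and starts on a line boundary, so it spans ceil(1112 / 64) = 18 cache lines.
Row-major traversal misses (one per line touched): 166 * ceil(139 * 8 / 64) = 2988
Column-major traversal misses (no reuse, every access misses): 166 * 139 = 23074
Ratio = 23074 / 2988 = 7.72

7.72


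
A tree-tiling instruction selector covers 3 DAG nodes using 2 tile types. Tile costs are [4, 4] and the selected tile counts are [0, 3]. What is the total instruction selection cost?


Total cost = sum(count_i * cost_i)
= 0*4 + 3*4
= 12

12


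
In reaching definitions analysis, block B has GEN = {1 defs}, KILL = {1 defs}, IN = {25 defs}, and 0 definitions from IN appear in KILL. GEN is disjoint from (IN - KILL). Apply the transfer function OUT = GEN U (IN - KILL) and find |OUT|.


IN - KILL: 25 - 0 = 25 surviving definitions
OUT = GEN + surviving = 1 + 25 = 26

26


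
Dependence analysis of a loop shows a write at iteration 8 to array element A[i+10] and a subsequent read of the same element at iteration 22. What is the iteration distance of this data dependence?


Distance = read iteration - write iteration
= 22 - 8 = 14

14


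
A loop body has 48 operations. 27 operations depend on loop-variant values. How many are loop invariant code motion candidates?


Invariant candidates = total - loop-dependent
= 48 - 27 = 21

21


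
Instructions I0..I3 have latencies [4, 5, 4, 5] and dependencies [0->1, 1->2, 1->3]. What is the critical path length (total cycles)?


Compute longest path through dependency graph: dist(Ik) = max over predecessors of dist + latency(Ik).
dist(I0) = latency 4 = 4
dist(I1) = dist(I0) + 5 = 4 + 5 = 9
dist(I2) = dist(I1) + 4 = 9 + 4 = 13
dist(I3) = dist(I1) + 5 = 9 + 5 = 14
Critical path = max dist = 14

14


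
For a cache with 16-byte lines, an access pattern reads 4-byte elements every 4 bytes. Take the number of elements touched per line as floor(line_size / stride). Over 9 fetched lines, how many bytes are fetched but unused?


Elements per line = floor(16 / 4) = 4
Bytes used per line = 4 * 4 = 16
Wasted per line = 16 - 16 = 0
Total wasted = 0 * 9 = 0

0


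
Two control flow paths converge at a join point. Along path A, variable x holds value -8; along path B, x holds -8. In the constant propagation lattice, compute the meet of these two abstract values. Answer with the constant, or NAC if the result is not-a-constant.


Meet operation: if both paths give the same constant, result is that constant; if they differ, result is NAC (not-a-constant).
Path A: -8, Path B: -8 -> equal
Result: constant -> -8

-8


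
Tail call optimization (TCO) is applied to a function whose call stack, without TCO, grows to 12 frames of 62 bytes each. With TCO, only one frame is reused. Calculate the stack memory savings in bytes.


Without TCO: 12 * 62 = 744 bytes
With TCO: reuse 1 frame = 62 bytes
Savings = 744 - 62 = 682

682


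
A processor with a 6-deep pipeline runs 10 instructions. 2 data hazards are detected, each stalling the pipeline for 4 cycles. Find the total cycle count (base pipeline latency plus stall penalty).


Base cycles = 6 + 10 - 1 = 15
Total stalls = 2 * 4 = 8
Total = 15 + 8 = 23

23


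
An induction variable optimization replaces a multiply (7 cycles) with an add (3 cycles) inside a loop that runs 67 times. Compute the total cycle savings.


Per-iteration saving = 7 - 3 = 4
Total saved = 67 * 4 = 268

268


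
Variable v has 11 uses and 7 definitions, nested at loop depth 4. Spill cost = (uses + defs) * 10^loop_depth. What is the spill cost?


uses + defs = 11 + 7 = 18
10^4 = 10000
Spill cost = 18 * 10000 = 180000

180000


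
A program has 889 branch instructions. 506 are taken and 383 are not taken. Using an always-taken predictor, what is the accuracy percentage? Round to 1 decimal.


Predictor: always-taken
Correct predictions = 506
Accuracy = 506 / 889 * 100 = 56.9%

56.9


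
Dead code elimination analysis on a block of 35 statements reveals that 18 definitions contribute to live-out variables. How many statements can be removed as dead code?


Dead code = total statements - live definitions
= 35 - 18 = 17

17


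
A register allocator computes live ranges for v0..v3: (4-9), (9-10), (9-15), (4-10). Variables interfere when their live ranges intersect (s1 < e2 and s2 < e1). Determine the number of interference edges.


Check all pairs for overlapping intervals.
Two intervals (s1,e1) and (s2,e2) overlap if s1 < e2 and s2 < e1.
v0 (4-9) vs v1..v3: overlaps v3 -> 1
v1 (9-10) vs v2..v3: overlaps v2, v3 -> 2
v2 (9-15) vs v3: overlaps v3 -> 1
Total overlapping pairs = 1 + 2 + 1 = 4

4


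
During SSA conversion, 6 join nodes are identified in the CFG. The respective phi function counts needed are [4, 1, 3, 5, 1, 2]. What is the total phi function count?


Total phi functions = sum of phi functions at each join node
= 4 + 1 + 3 + 5 + 1 + 2 = 16

16


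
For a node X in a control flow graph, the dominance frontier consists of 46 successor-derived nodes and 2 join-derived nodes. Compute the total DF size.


DF(X) = direct successor contributions + join point contributions
= 46 + 2 = 48

48


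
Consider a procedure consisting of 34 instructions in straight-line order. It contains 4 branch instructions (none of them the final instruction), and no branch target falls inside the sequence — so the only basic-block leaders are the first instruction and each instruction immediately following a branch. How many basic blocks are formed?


With no in-sequence branch targets, the leaders are the first instruction plus the instruction after each branch.
Number of basic blocks = branches + 1
= 4 + 1 = 5

5


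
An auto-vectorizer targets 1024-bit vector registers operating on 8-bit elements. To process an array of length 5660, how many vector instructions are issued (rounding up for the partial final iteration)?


Width = 1024 / 8 = 128 elements per vector op
Iterations = ceil(5660 / 128) = 45

45


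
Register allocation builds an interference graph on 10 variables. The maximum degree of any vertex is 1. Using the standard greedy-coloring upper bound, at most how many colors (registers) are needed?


Greedy coloring never needs more than (max_degree + 1) colors: when coloring a vertex, at most max_degree neighbors are already colored.
Upper bound = 1 + 1 = 2

2


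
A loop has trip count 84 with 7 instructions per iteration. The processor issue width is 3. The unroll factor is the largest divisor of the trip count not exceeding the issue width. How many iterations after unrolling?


Largest divisor of 84 <= 3 is 3
New iterations = 84 / 3 = 28

28


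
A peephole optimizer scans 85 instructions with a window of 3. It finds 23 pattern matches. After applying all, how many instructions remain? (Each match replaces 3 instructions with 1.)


Each match removes 2 instructions.
Total removed = 23 * 2 = 46
Remaining = 85 - 46 = 39

39


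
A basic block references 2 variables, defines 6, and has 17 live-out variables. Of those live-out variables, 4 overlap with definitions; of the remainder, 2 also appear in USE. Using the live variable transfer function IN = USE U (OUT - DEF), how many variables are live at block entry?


OUT - DEF: 17 - 4 = 13
|IN| = |USE| + |OUT - DEF| - |USE ∩ (OUT - DEF)| = 2 + 13 - 2 = 13

13


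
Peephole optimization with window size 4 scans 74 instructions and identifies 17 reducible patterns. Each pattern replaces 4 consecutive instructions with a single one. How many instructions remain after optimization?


Each match removes 3 instructions.
Total removed = 17 * 3 = 51
Remaining = 74 - 51 = 23

23


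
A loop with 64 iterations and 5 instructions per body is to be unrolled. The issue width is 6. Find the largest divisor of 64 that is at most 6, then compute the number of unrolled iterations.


Largest divisor of 64 <= 6 is 4
New iterations = 64 / 4 = 16

16


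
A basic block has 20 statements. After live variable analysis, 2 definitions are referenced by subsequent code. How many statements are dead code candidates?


Dead code = total statements - live definitions
= 20 - 2 = 18

18


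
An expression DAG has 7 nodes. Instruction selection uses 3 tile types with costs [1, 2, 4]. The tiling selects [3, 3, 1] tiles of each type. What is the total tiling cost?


Total cost = sum(count_i * cost_i)
= 3*1 + 3*2 + 1*4
= 13

13


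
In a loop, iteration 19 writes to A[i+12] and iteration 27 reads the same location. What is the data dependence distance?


Distance = read iteration - write iteration
= 27 - 19 = 8

8


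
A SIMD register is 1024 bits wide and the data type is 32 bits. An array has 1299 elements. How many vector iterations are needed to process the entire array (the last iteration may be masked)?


Width = 1024 / 32 = 32 elements per vector op
Iterations = ceil(1299 / 32) = 41

41


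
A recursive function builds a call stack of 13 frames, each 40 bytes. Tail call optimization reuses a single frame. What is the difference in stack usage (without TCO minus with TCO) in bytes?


Without TCO: 13 * 40 = 520 bytes
With TCO: reuse 1 frame = 40 bytes
Savings = 520 - 40 = 480

480


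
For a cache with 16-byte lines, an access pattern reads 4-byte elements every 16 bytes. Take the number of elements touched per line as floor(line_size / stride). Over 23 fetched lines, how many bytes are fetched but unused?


Elements per line = floor(16 / 16) = 1
Bytes used per line = 1 * 4 = 4
Wasted per line = 16 - 4 = 12
Total wasted = 12 * 23 = 276

276


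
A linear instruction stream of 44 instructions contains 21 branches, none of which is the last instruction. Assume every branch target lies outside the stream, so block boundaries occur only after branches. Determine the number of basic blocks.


With no in-sequence branch targets, the leaders are the first instruction plus the instruction after each branch.
Number of basic blocks = branches + 1
= 21 + 1 = 22

22


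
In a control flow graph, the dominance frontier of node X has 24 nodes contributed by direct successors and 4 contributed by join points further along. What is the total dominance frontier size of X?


DF(X) = direct successor contributions + join point contributions
= 24 + 4 = 28

28


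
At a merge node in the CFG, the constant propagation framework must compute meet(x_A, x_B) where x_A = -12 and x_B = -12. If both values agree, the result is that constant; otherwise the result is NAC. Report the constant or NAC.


Meet operation: if both paths give the same constant, result is that constant; if they differ, result is NAC (not-a-constant).
Path A: -12, Path B: -12 -> equal
Result: constant -> -12

-12


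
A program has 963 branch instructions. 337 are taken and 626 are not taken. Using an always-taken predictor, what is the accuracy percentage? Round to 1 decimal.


Predictor: always-taken
Correct predictions = 337
Accuracy = 337 / 963 * 100 = 35.0%

35.0


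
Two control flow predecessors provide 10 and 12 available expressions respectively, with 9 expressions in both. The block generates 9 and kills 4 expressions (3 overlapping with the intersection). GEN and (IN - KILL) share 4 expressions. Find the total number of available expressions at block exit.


IN = intersection of predecessors = 9
IN - KILL = 9 - 3 = 6
|OUT| = |GEN| + |IN - KILL| - |GEN ∩ (IN - KILL)| = 9 + 6 - 4 = 11

11


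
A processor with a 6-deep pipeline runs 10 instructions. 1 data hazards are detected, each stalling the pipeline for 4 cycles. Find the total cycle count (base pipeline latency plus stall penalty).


Base cycles = 6 + 10 - 1 = 15
Total stalls = 1 * 4 = 4
Total = 15 + 4 = 19

19


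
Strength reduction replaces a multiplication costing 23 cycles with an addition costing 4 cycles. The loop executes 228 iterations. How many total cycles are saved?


Per-iteration saving = 23 - 4 = 19
Total saved = 228 * 19 = 4332

4332


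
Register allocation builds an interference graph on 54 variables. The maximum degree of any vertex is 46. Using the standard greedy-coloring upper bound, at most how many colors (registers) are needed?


Greedy coloring never needs more than (max_degree + 1) colors: when coloring a vertex, at most max_degree neighbors are already colored.
Upper bound = 46 + 1 = 47

47


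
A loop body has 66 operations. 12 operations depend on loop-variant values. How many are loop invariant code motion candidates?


Invariant candidates = total - loop-dependent
= 66 - 12 = 54

54


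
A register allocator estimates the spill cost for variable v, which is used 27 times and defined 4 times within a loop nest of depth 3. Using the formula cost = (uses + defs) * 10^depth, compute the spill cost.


uses + defs = 27 + 4 = 31
10^3 = 1000
Spill cost = 31 * 1000 = 31000

31000


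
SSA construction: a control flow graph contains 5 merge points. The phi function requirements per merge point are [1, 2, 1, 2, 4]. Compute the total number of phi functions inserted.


Total phi functions = sum of phi functions at each join node
= 1 + 2 + 1 + 2 + 4 = 10

10


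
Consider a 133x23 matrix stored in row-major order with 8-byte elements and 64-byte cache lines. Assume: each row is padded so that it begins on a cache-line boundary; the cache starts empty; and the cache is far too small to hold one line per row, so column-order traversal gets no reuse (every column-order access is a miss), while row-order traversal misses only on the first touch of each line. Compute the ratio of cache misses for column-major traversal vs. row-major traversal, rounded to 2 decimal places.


Each row occupies 23 * 8 = 184 bytes and starts on a line boundary, so it spans ceil(184 / 64) = 3 cache lines.
Row-major traversal misses (one per line touched): 133 * ceil(23 * 8 / 64) = 399
Column-major traversal misses (no reuse, every access misses): 133 * 23 = 3059
Ratio = 3059 / 399 = 7.67

7.67


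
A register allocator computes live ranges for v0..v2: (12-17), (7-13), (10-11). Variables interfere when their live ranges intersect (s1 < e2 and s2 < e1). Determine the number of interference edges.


Check all pairs for overlapping intervals.
Two intervals (s1,e1) and (s2,e2) overlap if s1 < e2 and s2 < e1.
v0 (12-17) vs v1..v2: overlaps v1 -> 1
v1 (7-13) vs v2: overlaps v2 -> 1
Total overlapping pairs = 1 + 1 = 2

2


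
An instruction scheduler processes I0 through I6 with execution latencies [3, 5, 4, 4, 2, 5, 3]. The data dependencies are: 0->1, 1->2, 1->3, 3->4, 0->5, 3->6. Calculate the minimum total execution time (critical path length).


Compute longest path through dependency graph: dist(Ik) = max over predecessors of dist + latency(Ik).
dist(I0) = latency 3 = 3
dist(I1) = dist(I0) + 5 = 3 + 5 = 8
dist(I2) = dist(I1) + 4 = 8 + 4 = 12
dist(I3) = dist(I1) + 4 = 8 + 4 = 12
dist(I4) = dist(I3) + 2 = 12 + 2 = 14
dist(I5) = dist(I0) + 5 = 3 + 5 = 8
dist(I6) = dist(I3) + 3 = 12 + 3 = 15
Critical path = max dist = 15

15


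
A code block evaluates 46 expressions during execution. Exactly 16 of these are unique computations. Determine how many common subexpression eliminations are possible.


CSE count = total expressions - unique expressions
= 46 - 16 = 30

30


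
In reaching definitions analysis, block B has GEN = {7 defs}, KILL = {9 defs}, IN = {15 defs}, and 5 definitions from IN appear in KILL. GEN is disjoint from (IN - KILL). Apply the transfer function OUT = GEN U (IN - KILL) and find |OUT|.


IN - KILL: 15 - 5 = 10 surviving definitions
OUT = GEN + surviving = 7 + 10 = 17

17


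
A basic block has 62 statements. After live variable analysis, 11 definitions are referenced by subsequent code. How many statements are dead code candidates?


Dead code = total statements - live definitions
= 62 - 11 = 51

51


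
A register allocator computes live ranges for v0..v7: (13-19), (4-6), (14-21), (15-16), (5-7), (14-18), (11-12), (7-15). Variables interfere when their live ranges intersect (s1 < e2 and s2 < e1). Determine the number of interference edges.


Check all pairs for overlapping intervals.
Two intervals (s1,e1) and (s2,e2) overlap if s1 < e2 and s2 < e1.
v0 (13-19) vs v1..v7: overlaps v2, v3, v5, v7 -> 4
v1 (4-6) vs v2..v7: overlaps v4 -> 1
v2 (14-21) vs v3..v7: overlaps v3, v5, v7 -> 3
v3 (15-16) vs v4..v7: overlaps v5 -> 1
v4 (5-7) vs v5..v7: overlaps none -> 0
v5 (14-18) vs v6..v7: overlaps v7 -> 1
v6 (11-12) vs v7: overlaps v7 -> 1
Total overlapping pairs = 4 + 1 + 3 + 1 + 0 + 1 + 1 = 11

11


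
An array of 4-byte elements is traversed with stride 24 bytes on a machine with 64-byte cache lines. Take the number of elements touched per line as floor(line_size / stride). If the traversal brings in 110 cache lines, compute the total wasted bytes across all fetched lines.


Elements per line = floor(64 / 24) = 2
Bytes used per line = 2 * 4 = 8
Wasted per line = 64 - 8 = 56
Total wasted = 56 * 110 = 6160

6160


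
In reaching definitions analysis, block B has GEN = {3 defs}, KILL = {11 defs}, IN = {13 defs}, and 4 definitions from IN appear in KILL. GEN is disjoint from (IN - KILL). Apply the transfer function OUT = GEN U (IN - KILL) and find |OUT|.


IN - KILL: 13 - 4 = 9 surviving definitions
OUT = GEN + surviving = 3 + 9 = 12

12


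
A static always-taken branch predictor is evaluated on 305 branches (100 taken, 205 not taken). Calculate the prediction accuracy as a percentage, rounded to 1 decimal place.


Predictor: always-taken
Correct predictions = 100
Accuracy = 100 / 305 * 100 = 32.8%

32.8


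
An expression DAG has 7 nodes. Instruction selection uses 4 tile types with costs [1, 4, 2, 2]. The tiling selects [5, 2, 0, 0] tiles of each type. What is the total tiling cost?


Total cost = sum(count_i * cost_i)
= 5*1 + 2*4 + 0*2 + 0*2
= 13

13


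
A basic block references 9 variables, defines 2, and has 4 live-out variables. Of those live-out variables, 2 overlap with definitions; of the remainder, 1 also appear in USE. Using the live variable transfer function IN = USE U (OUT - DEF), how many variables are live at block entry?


OUT - DEF: 4 - 2 = 2
|IN| = |USE| + |OUT - DEF| - |USE ∩ (OUT - DEF)| = 9 + 2 - 1 = 10

10


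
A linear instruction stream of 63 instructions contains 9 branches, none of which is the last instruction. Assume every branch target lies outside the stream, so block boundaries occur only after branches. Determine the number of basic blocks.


With no in-sequence branch targets, the leaders are the first instruction plus the instruction after each branch.
Number of basic blocks = branches + 1
= 9 + 1 = 10

10


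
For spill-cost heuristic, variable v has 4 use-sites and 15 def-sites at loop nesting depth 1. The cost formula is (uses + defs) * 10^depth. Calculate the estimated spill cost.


uses + defs = 4 + 15 = 19
10^1 = 10
Spill cost = 19 * 10 = 190

190


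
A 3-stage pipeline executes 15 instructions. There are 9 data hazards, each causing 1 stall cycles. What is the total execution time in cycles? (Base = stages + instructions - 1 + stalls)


Base cycles = 3 + 15 - 1 = 17
Total stalls = 9 * 1 = 9
Total = 17 + 9 = 26

26


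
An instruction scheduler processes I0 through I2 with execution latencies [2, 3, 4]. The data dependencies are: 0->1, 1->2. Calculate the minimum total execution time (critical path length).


Compute longest path through dependency graph: dist(Ik) = max over predecessors of dist + latency(Ik).
dist(I0) = latency 2 = 2
dist(I1) = dist(I0) + 3 = 2 + 3 = 5
dist(I2) = dist(I1) + 4 = 5 + 4 = 9
Critical path = max dist = 9

9


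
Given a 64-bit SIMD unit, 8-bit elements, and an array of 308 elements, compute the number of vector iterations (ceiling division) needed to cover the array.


Width = 64 / 8 = 8 elements per vector op
Iterations = ceil(308 / 8) = 39

39


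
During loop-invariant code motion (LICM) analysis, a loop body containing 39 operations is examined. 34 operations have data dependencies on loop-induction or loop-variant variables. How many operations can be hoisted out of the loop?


Invariant candidates = total - loop-dependent
= 39 - 34 = 5

5


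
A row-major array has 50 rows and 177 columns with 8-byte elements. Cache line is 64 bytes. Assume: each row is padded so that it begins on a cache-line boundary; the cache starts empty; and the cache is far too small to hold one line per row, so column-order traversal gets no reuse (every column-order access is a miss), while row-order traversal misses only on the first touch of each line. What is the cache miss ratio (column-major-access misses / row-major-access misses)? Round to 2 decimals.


Each row occupies 177 * 8 = 1416 bytes and starts on a line boundary, so it spans ceil(1416 / 64) = 23 cache lines.
Row-major traversal misses (one per line touched): 50 * ceil(177 * 8 / 64) = 1150
Column-major traversal misses (no reuse, every access misses): 50 * 177 = 8850
Ratio = 8850 / 1150 = 7.7

7.7


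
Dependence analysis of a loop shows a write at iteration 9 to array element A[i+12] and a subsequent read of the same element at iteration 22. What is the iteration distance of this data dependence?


Distance = read iteration - write iteration
= 22 - 9 = 13

13


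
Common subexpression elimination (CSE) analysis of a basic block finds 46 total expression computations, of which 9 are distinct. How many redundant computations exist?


CSE count = total expressions - unique expressions
= 46 - 9 = 37

37


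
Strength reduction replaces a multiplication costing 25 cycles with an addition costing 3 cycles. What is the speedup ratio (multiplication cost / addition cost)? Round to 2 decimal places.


Ratio = mult_cost / add_cost = 25 / 3 = 8.33

8.33


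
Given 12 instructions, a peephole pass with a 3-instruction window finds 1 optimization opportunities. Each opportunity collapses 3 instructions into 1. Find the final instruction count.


Each match removes 2 instructions.
Total removed = 1 * 2 = 2
Remaining = 12 - 2 = 10

10


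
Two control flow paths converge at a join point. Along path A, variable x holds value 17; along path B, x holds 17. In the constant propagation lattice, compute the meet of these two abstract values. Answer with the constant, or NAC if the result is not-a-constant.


Meet operation: if both paths give the same constant, result is that constant; if they differ, result is NAC (not-a-constant).
Path A: 17, Path B: 17 -> equal
Result: constant -> 17

17


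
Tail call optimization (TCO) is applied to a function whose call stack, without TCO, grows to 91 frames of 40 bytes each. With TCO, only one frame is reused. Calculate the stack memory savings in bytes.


Without TCO: 91 * 40 = 3640 bytes
With TCO: reuse 1 frame = 40 bytes
Savings = 3640 - 40 = 3600

3600


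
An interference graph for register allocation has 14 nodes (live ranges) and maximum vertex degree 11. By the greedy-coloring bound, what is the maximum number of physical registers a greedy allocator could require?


Greedy coloring never needs more than (max_degree + 1) colors: when coloring a vertex, at most max_degree neighbors are already colored.
Upper bound = 11 + 1 = 12

12


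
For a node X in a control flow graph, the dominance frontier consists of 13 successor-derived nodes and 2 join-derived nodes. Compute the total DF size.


DF(X) = direct successor contributions + join point contributions
= 13 + 2 = 15

15


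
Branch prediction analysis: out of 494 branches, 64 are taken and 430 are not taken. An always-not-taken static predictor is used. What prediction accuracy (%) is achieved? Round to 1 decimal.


Predictor: always-not-taken
Correct predictions = 430
Accuracy = 430 / 494 * 100 = 87.0%

87.0


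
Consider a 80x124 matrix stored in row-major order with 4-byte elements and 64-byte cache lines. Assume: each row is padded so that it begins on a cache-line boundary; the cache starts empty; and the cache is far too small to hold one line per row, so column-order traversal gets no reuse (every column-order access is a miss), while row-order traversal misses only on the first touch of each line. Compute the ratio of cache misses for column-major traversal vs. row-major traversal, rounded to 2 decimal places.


Each row occupies 124 * 4 = 496 bytes and starts on a line boundary, so it spans ceil(496 / 64) = 8 cache lines.
Row-major traversal misses (one per line touched): 80 * ceil(124 * 4 / 64) = 640
Column-major traversal misses (no reuse, every access misses): 80 * 124 = 9920
Ratio = 9920 / 640 = 15.5

15.5


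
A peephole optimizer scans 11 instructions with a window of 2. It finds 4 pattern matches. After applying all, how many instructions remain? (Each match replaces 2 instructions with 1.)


Each match removes 1 instructions.
Total removed = 4 * 1 = 4
Remaining = 11 - 4 = 7

7


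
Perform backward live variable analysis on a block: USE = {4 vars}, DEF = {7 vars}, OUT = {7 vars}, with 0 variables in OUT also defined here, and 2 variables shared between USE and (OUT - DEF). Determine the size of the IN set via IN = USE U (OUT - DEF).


OUT - DEF: 7 - 0 = 7
|IN| = |USE| + |OUT - DEF| - |USE ∩ (OUT - DEF)| = 4 + 7 - 2 = 9

9


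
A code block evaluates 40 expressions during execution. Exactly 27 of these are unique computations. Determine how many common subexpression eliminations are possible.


CSE count = total expressions - unique expressions
= 40 - 27 = 13

13


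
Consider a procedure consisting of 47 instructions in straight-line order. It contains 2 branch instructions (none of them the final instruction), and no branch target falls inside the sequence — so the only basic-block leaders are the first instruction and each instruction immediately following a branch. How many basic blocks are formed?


With no in-sequence branch targets, the leaders are the first instruction plus the instruction after each branch.
Number of basic blocks = branches + 1
= 2 + 1 = 3

3


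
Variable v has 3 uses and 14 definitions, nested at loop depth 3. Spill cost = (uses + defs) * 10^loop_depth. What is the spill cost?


uses + defs = 3 + 14 = 17
10^3 = 1000
Spill cost = 17 * 1000 = 17000

17000


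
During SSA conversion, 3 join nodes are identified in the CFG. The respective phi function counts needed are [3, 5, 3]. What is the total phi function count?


Total phi functions = sum of phi functions at each join node
= 3 + 5 + 3 = 11

11


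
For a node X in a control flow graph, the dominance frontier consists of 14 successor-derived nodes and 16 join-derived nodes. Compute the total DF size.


DF(X) = direct successor contributions + join point contributions
= 14 + 16 = 30

30


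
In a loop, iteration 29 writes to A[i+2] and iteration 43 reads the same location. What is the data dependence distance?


Distance = read iteration - write iteration
= 43 - 29 = 14

14


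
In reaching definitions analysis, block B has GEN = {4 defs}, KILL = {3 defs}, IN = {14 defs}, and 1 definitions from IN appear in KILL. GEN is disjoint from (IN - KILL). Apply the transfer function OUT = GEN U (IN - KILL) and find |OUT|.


IN - KILL: 14 - 1 = 13 surviving definitions
OUT = GEN + surviving = 4 + 13 = 17

17


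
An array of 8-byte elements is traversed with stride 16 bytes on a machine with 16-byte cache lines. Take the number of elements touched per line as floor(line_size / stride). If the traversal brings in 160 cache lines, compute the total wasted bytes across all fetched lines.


Elements per line = floor(16 / 16) = 1
Bytes used per line = 1 * 8 = 8
Wasted per line = 16 - 8 = 8
Total wasted = 8 * 160 = 1280

1280


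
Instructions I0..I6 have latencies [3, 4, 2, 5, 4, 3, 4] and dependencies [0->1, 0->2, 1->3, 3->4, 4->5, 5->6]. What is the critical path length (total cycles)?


Compute longest path through dependency graph: dist(Ik) = max over predecessors of dist + latency(Ik).
dist(I0) = latency 3 = 3
dist(I1) = dist(I0) + 4 = 3 + 4 = 7
dist(I2) = dist(I0) + 2 = 3 + 2 = 5
dist(I3) = dist(I1) + 5 = 7 + 5 = 12
dist(I4) = dist(I3) + 4 = 12 + 4 = 16
dist(I5) = dist(I4) + 3 = 16 + 3 = 19
dist(I6) = dist(I5) + 4 = 19 + 4 = 23
Critical path = max dist = 23

23


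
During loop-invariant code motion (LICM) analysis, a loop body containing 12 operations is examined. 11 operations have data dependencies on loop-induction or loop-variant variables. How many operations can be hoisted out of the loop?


Invariant candidates = total - loop-dependent
= 12 - 11 = 1

1


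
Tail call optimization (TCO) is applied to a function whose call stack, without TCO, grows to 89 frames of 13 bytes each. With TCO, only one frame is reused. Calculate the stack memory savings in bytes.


Without TCO: 89 * 13 = 1157 bytes
With TCO: reuse 1 frame = 13 bytes
Savings = 1157 - 13 = 1144

1144


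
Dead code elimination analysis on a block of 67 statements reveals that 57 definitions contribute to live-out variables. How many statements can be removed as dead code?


Dead code = total statements - live definitions
= 67 - 57 = 10

10


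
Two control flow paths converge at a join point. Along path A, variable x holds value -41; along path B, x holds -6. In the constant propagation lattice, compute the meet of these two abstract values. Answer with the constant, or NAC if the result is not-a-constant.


Meet operation: if both paths give the same constant, result is that constant; if they differ, result is NAC (not-a-constant).
Path A: -41, Path B: -6 -> differ
Result: not-a-constant -> NAC

NAC


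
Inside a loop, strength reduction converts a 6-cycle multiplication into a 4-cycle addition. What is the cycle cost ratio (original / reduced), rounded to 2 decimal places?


Ratio = mult_cost / add_cost = 6 / 4 = 1.5

1.5


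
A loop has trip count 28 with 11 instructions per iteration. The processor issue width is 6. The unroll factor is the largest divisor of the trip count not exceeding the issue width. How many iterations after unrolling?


Largest divisor of 28 <= 6 is 4
New iterations = 28 / 4 = 7

7


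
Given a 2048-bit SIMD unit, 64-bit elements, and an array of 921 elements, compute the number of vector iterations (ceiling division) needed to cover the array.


Width = 2048 / 64 = 32 elements per vector op
Iterations = ceil(921 / 32) = 29

29


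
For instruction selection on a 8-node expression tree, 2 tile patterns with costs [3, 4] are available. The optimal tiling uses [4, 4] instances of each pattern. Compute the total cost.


Total cost = sum(count_i * cost_i)
= 4*3 + 4*4
= 28

28


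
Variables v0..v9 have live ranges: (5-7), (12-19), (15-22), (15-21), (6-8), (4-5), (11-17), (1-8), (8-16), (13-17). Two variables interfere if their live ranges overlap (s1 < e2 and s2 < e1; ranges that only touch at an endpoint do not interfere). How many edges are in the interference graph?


Check all pairs for overlapping intervals.
Two intervals (s1,e1) and (s2,e2) overlap if s1 < e2 and s2 < e1.
v0 (5-7) vs v1..v9: overlaps v4, v7 -> 2
v1 (12-19) vs v2..v9: overlaps v2, v3, v6, v8, v9 -> 5
v2 (15-22) vs v3..v9: overlaps v3, v6, v8, v9 -> 4
v3 (15-21) vs v4..v9: overlaps v6, v8, v9 -> 3
v4 (6-8) vs v5..v9: overlaps v7 -> 1
v5 (4-5) vs v6..v9: overlaps v7 -> 1
v6 (11-17) vs v7..v9: overlaps v8, v9 -> 2
v7 (1-8) vs v8..v9: overlaps none -> 0
v8 (8-16) vs v9: overlaps v9 -> 1
Total overlapping pairs = 2 + 5 + 4 + 3 + 1 + 1 + 2 + 0 + 1 = 19

19
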